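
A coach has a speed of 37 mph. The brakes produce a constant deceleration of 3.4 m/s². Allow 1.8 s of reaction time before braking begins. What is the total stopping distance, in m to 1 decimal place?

37 mph × 0.44704 = 16.5405 m/s.
Reaction distance = v·t_r = 16.5405 × 1.8 = 29.773 m.
Braking distance = v²/(2a) = 16.5405² / (2 × 3.400) = 273.588 / 6.800 = 40.234 m.
Total = 29.773 + 40.234 = 70.007 m.

Total stopping distance ≈ 70.0 m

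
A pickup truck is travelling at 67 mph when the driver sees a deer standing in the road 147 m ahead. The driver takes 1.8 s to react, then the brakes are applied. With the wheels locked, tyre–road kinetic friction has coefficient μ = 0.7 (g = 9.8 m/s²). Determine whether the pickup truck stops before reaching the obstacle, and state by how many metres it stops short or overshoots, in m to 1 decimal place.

67 mph × 0.44704 = 29.9517 m/s.
a = μg = 0.7 × 9.8 = 6.860 m/s².
Reaction distance = 29.9517 × 1.8 = 53.913 m.
Braking distance = v²/(2a) = 897.104 / 13.720 = 65.387 m.
Total stopping distance = 53.913 + 65.387 = 119.300 m, vs 147 m available — it stops with 147 − 119.300 = 27.700 m to spare.

Yes — it stops 27.7 m short of the obstacle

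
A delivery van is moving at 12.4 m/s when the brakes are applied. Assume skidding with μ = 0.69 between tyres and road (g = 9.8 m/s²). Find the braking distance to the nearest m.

Braking distance ≈ 11 m

a = μg = 0.69 × 9.8 = 6.762 m/s².
Braking distance = v²/(2a) = 12.4000² / (2 × 6.762) = 153.760 / 13.524 = 11.369 m.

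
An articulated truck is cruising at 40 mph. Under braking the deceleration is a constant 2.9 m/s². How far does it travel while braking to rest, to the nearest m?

Braking distance ≈ 55 m

40 mph × 0.44704 = 17.8816 m/s.
Braking distance = v²/(2a) = 17.8816² / (2 × 2.900) = 319.752 / 5.800 = 55.130 m.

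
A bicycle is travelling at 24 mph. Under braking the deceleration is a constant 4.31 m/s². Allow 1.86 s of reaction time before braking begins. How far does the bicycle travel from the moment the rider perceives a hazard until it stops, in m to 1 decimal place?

Total stopping distance ≈ 33.3 m

24 mph × 0.44704 = 10.7290 m/s.
Reaction distance = v·t_r = 10.7290 × 1.86 = 19.956 m.
Braking distance = v²/(2a) = 10.7290² / (2 × 4.310) = 115.111 / 8.620 = 13.354 m.
Total = 19.956 + 13.354 = 33.310 m.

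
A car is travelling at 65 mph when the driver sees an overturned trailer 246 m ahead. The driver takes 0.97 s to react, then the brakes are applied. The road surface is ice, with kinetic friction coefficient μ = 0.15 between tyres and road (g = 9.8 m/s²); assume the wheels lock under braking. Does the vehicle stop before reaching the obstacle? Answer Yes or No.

65 mph × 0.44704 = 29.0576 m/s.
a = μg = 0.15 × 9.8 = 1.470 m/s².
Reaction distance = 29.0576 × 0.97 = 28.186 m.
Braking distance = v²/(2a) = 844.344 / 2.940 = 287.192 m.
Total stopping distance = 28.186 + 287.192 = 315.378 m, vs 246 m available — it cannot stop in time and overshoots by 315.378 − 246 = 69.378 m.

No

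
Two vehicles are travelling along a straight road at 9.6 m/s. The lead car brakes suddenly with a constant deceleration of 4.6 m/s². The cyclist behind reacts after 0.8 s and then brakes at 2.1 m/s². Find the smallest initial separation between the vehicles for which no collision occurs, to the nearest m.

Minimum gap ≈ 20 m

Leader travels v²/(2a_L) = 92.160 / 9.200 = 10.017 m before stopping.
Follower covers v·t_r = 9.6000 × 0.8 = 7.680 m while reacting, then v²/(2a_F) = 92.160 / 4.200 = 21.943 m while braking, for a total of 7.680 + 21.943 = 29.623 m.
Since a_F ≤ a_L and the follower starts braking later, the follower is never slower than the leader, so the closest approach is when both have stopped.
Minimum gap = 29.623 − 10.017 = 19.606 m.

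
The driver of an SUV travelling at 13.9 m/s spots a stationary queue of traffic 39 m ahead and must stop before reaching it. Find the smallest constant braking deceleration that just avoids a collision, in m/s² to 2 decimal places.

Required deceleration ≈ 2.48 m/s²

v² = 2a·d ⇒ a = v²/(2d) = 13.9000² / (2 × 39.000) = 193.210 / 78.000 = 2.4771 m/s².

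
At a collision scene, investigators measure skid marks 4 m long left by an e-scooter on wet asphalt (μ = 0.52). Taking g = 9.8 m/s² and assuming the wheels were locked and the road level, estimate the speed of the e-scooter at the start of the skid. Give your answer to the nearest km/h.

Deceleration a = μg = 0.52 × 9.8 = 5.096 m/s².
v = √(2a·d) = √(2 × 5.096 × 4) = √40.768 = 6.3850 m/s.
= 6.3850 × 3.6 = 22.986 km/h.

Initial speed ≈ 23 km/h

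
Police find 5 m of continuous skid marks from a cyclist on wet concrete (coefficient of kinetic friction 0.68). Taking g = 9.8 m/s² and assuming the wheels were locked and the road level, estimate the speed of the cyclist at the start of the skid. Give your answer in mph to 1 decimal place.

Initial speed ≈ 18.3 mph

Deceleration a = μg = 0.68 × 9.8 = 6.664 m/s².
v = √(2a·d) = √(2 × 6.664 × 5) = √66.640 = 8.1633 m/s.
= 8.1633 ÷ 0.44704 = 18.261 mph.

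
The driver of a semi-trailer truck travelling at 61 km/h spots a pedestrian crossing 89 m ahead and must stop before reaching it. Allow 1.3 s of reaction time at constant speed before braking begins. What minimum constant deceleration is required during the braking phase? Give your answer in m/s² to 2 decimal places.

Required deceleration ≈ 2.14 m/s²

61 km/h ÷ 3.6 = 16.9444 m/s.
Distance covered during reaction = 16.9444 × 1.3 = 22.028 m.
Distance available for braking: 89 − 22.028 = 66.972 m.
v² = 2a·d ⇒ a = v²/(2d) = 16.9444² / (2 × 66.972) = 287.113 / 133.944 = 2.1435 m/s².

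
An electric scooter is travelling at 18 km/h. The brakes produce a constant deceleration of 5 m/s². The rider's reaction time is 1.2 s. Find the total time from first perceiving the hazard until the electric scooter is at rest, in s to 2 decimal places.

18 km/h ÷ 3.6 = 5.0000 m/s.
Braking time = v/a = 5.0000 / 5.000 = 1.000 s.
Total = 1.2 + 1.000 = 2.200 s.

Total time ≈ 2.20 s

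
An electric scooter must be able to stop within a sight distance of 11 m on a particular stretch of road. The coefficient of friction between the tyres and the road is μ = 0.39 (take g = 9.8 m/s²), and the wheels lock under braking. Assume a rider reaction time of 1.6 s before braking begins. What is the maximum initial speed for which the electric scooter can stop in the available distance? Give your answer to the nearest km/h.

Maximum speed ≈ 18 km/h

a = μg = 0.39 × 9.8 = 3.822 m/s².
Stopping distance: v·t_r + v²/(2a) = 11 with t_r = 1.6 s and a = 3.822 m/s².
So v² + 12.230 v − 84.08 = 0.
Positive root: v = −a·t_r + √((a·t_r)² + 2a·d) = −6.115 + √(37.393 + 84.08) = 4.9065 m/s.
4.9065 m/s × 3.6 = 17.663 km/h.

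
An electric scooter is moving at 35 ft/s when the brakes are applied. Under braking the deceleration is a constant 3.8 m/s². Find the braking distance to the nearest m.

35 ft/s × 0.3048 = 10.6680 m/s.
Braking distance = v²/(2a) = 10.6680² / (2 × 3.800) = 113.806 / 7.600 = 14.974 m.

Braking distance ≈ 15 m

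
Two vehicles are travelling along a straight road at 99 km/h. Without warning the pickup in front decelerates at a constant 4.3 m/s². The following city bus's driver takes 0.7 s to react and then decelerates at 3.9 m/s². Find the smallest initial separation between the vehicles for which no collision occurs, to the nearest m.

99 km/h ÷ 3.6 = 27.5000 m/s.
Leader travels v²/(2a_L) = 756.250 / 8.600 = 87.936 m before stopping.
Follower covers v·t_r = 27.5000 × 0.7 = 19.250 m while reacting, then v²/(2a_F) = 756.250 / 7.800 = 96.955 m while braking, for a total of 19.250 + 96.955 = 116.205 m.
Since a_F ≤ a_L and the follower starts braking later, the follower is never slower than the leader, so the closest approach is when both have stopped.
Minimum gap = 116.205 − 87.936 = 28.269 m.

Minimum gap ≈ 28 m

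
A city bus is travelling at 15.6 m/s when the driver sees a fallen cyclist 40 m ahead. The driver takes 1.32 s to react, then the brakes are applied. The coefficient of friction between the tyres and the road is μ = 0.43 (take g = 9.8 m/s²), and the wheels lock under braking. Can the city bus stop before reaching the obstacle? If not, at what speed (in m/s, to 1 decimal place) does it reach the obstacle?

No — it strikes the obstacle at 8.9 m/s

a = μg = 0.43 × 9.8 = 4.214 m/s².
Reaction distance = 15.6000 × 1.32 = 20.592 m.
Braking distance needed to stop: v²/(2a) = 243.360 / 8.428 = 28.875 m, so total needed = 20.592 + 28.875 = 49.467 m > 40 m — it cannot stop.
Distance remaining when braking begins: 40 − 20.592 = 19.408 m.
v² = v₀² − 2a·d = 243.360 − 2 × 4.214 × 19.408 = 79.789 m²/s².
v = √79.789 = 8.932 m/s.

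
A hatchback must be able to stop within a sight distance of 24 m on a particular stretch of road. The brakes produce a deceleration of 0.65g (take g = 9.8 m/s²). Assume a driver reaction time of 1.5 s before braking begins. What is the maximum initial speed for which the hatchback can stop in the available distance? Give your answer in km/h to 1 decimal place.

Maximum speed ≈ 37.3 km/h

a = 0.65 × 9.8 = 6.370 m/s².
Stopping distance: v·t_r + v²/(2a) = 24 with t_r = 1.5 s and a = 6.370 m/s².
So v² + 19.110 v − 305.76 = 0.
Positive root: v = −a·t_r + √((a·t_r)² + 2a·d) = −9.555 + √(91.298 + 305.76) = 10.3713 m/s.
10.3713 m/s × 3.6 = 37.337 km/h.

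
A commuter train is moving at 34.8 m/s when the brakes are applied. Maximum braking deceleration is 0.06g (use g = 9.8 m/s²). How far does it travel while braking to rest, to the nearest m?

a = 0.06 × 9.8 = 0.588 m/s².
Braking distance = v²/(2a) = 34.8000² / (2 × 0.588) = 1211.040 / 1.176 = 1029.796 m.

Braking distance ≈ 1030 m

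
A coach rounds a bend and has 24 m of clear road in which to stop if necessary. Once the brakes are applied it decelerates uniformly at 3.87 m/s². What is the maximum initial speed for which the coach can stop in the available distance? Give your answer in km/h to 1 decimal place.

Maximum speed ≈ 49.1 km/h

v²/(2a) = d ⇒ v = √(2 × 3.870 × 24) = √185.76 = 13.6294 m/s.
13.6294 m/s × 3.6 = 49.066 km/h.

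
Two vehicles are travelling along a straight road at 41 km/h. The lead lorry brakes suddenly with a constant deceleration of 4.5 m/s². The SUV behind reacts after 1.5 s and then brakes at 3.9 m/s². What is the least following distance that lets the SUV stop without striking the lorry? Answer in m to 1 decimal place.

Minimum gap ≈ 19.3 m

41 km/h ÷ 3.6 = 11.3889 m/s.
Leader travels v²/(2a_L) = 129.707 / 9.000 = 14.412 m before stopping.
Follower covers v·t_r = 11.3889 × 1.5 = 17.083 m while reacting, then v²/(2a_F) = 129.707 / 7.800 = 16.629 m while braking, for a total of 17.083 + 16.629 = 33.712 m.
Since a_F ≤ a_L and the follower starts braking later, the follower is never slower than the leader, so the closest approach is when both have stopped.
Minimum gap = 33.712 − 14.412 = 19.300 m.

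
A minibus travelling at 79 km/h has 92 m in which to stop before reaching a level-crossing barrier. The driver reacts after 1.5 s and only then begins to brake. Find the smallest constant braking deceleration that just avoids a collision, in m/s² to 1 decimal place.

Required deceleration ≈ 4.1 m/s²

79 km/h ÷ 3.6 = 21.9444 m/s.
Distance covered during reaction = 21.9444 × 1.5 = 32.917 m.
Distance available for braking: 92 − 32.917 = 59.083 m.
v² = 2a·d ⇒ a = v²/(2d) = 21.9444² / (2 × 59.083) = 481.557 / 118.166 = 4.0753 m/s².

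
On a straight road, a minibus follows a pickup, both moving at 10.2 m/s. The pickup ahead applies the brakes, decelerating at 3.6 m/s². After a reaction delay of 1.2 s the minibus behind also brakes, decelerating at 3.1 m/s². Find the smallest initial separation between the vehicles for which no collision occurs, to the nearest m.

Leader travels v²/(2a_L) = 104.040 / 7.200 = 14.450 m before stopping.
Follower covers v·t_r = 10.2000 × 1.2 = 12.240 m while reacting, then v²/(2a_F) = 104.040 / 6.200 = 16.781 m while braking, for a total of 12.240 + 16.781 = 29.021 m.
Since a_F ≤ a_L and the follower starts braking later, the follower is never slower than the leader, so the closest approach is when both have stopped.
Minimum gap = 29.021 − 14.450 = 14.571 m.

Minimum gap ≈ 15 m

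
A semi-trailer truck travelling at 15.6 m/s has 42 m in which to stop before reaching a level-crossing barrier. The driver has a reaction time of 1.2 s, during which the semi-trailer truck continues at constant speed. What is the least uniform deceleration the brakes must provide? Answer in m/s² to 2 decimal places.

Required deceleration ≈ 5.23 m/s²

Distance covered during reaction = 15.6000 × 1.2 = 18.720 m.
Distance available for braking: 42 − 18.720 = 23.280 m.
v² = 2a·d ⇒ a = v²/(2d) = 15.6000² / (2 × 23.280) = 243.360 / 46.560 = 5.2268 m/s².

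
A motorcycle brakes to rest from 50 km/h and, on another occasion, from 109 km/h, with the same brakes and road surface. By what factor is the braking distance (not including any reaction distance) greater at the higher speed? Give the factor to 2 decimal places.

Braking distance d = v²/(2a), so with a fixed, d ∝ v².
Factor = (109/50)² = 2.1800² = 4.7524.

Factor ≈ 4.75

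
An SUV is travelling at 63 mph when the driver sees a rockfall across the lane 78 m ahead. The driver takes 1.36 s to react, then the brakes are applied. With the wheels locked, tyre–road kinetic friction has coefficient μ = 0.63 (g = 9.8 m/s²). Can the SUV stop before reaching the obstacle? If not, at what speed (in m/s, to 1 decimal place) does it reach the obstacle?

63 mph × 0.44704 = 28.1635 m/s.
a = μg = 0.63 × 9.8 = 6.174 m/s².
Reaction distance = 28.1635 × 1.36 = 38.302 m.
Braking distance needed to stop: v²/(2a) = 793.183 / 12.348 = 64.236 m, so total needed = 38.302 + 64.236 = 102.538 m > 78 m — it cannot stop.
Distance remaining when braking begins: 78 − 38.302 = 39.698 m.
v² = v₀² − 2a·d = 793.183 − 2 × 6.174 × 39.698 = 302.992 m²/s².
v = √302.992 = 17.407 m/s.

No — it strikes the obstacle at 17.4 m/s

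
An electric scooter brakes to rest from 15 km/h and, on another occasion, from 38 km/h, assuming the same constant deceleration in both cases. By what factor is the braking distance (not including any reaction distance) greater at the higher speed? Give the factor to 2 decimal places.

Factor ≈ 6.42

Braking distance d = v²/(2a), so with a fixed, d ∝ v².
Factor = (38/15)² = 2.5333² = 6.4176.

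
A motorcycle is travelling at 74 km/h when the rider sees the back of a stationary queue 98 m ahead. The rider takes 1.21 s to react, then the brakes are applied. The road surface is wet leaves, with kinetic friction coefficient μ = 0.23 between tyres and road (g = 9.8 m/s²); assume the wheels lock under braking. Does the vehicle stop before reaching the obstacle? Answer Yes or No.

No

74 km/h ÷ 3.6 = 20.5556 m/s.
a = μg = 0.23 × 9.8 = 2.254 m/s².
Reaction distance = 20.5556 × 1.21 = 24.872 m.
Braking distance = v²/(2a) = 422.533 / 4.508 = 93.730 m.
Total stopping distance = 24.872 + 93.730 = 118.602 m, vs 98 m available — it cannot stop in time and overshoots by 118.602 − 98 = 20.602 m.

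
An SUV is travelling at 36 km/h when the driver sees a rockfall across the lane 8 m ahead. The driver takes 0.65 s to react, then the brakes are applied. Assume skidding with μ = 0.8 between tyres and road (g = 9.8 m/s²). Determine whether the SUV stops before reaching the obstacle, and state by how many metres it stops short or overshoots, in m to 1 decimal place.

No — it overshoots by 4.9 m

36 km/h ÷ 3.6 = 10.0000 m/s.
a = μg = 0.8 × 9.8 = 7.840 m/s².
Reaction distance = 10.0000 × 0.65 = 6.500 m.
Braking distance = v²/(2a) = 100.000 / 15.680 = 6.378 m.
Total stopping distance = 6.500 + 6.378 = 12.878 m, vs 8 m available — it cannot stop in time and overshoots by 12.878 − 8 = 4.878 m.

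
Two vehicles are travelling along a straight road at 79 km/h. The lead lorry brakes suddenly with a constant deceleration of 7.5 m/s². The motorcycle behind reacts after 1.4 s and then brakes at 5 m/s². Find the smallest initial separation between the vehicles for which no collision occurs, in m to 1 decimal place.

Minimum gap ≈ 46.8 m

79 km/h ÷ 3.6 = 21.9444 m/s.
Leader travels v²/(2a_L) = 481.557 / 15.000 = 32.104 m before stopping.
Follower covers v·t_r = 21.9444 × 1.4 = 30.722 m while reacting, then v²/(2a_F) = 481.557 / 10.000 = 48.156 m while braking, for a total of 30.722 + 48.156 = 78.878 m.
Since a_F ≤ a_L and the follower starts braking later, the follower is never slower than the leader, so the closest approach is when both have stopped.
Minimum gap = 78.878 − 32.104 = 46.774 m.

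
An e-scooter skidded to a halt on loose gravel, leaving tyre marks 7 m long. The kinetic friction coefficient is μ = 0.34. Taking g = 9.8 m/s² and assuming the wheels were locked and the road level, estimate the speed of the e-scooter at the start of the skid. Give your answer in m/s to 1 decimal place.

Initial speed ≈ 6.8 m/s

Deceleration a = μg = 0.34 × 9.8 = 3.332 m/s².
v = √(2a·d) = √(2 × 3.332 × 7) = √46.648 = 6.8299 m/s.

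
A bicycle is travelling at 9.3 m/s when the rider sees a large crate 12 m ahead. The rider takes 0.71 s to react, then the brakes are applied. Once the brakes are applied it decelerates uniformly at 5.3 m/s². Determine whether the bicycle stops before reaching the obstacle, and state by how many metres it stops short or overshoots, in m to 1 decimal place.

No — it overshoots by 2.8 m

Reaction distance = 9.3000 × 0.71 = 6.603 m.
Braking distance = v²/(2a) = 86.490 / 10.600 = 8.159 m.
Total stopping distance = 6.603 + 8.159 = 14.762 m, vs 12 m available — it cannot stop in time and overshoots by 14.762 − 12 = 2.762 m.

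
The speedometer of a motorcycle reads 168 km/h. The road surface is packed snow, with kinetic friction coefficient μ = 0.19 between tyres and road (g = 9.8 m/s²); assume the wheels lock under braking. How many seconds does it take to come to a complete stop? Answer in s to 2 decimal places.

168 km/h ÷ 3.6 = 46.6667 m/s.
a = μg = 0.19 × 9.8 = 1.862 m/s².
Braking time = v/a = 46.6667 / 1.862 = 25.063 s.

Braking time ≈ 25.06 s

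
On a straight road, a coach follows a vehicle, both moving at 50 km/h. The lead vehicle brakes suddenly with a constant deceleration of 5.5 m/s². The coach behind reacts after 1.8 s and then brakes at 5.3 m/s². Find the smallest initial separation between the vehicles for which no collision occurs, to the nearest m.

Minimum gap ≈ 26 m

50 km/h ÷ 3.6 = 13.8889 m/s.
Leader travels v²/(2a_L) = 192.902 / 11.000 = 17.537 m before stopping.
Follower covers v·t_r = 13.8889 × 1.8 = 25.000 m while reacting, then v²/(2a_F) = 192.902 / 10.600 = 18.198 m while braking, for a total of 25.000 + 18.198 = 43.198 m.
Since a_F ≤ a_L and the follower starts braking later, the follower is never slower than the leader, so the closest approach is when both have stopped.
Minimum gap = 43.198 − 17.537 = 25.661 m.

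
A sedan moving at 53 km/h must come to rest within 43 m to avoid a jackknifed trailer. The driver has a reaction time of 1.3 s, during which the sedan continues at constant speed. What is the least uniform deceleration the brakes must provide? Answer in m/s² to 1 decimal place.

53 km/h ÷ 3.6 = 14.7222 m/s.
Distance covered during reaction = 14.7222 × 1.3 = 19.139 m.
Distance available for braking: 43 − 19.139 = 23.861 m.
v² = 2a·d ⇒ a = v²/(2d) = 14.7222² / (2 × 23.861) = 216.743 / 47.722 = 4.5418 m/s².

Required deceleration ≈ 4.5 m/s²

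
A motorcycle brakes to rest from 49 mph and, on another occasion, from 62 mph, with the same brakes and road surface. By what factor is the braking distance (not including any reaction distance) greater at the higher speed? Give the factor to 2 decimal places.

Factor ≈ 1.60

Braking distance d = v²/(2a), so with a fixed, d ∝ v².
Factor = (62/49)² = 1.2653² = 1.6010.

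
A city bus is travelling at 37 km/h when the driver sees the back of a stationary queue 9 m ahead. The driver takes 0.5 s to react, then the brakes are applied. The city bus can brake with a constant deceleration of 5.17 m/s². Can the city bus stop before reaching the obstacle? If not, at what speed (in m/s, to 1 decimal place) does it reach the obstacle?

No — it strikes the obstacle at 8.1 m/s

37 km/h ÷ 3.6 = 10.2778 m/s.
Reaction distance = 10.2778 × 0.5 = 5.139 m.
Braking distance needed to stop: v²/(2a) = 105.633 / 10.340 = 10.216 m, so total needed = 5.139 + 10.216 = 15.355 m > 9 m — it cannot stop.
Distance remaining when braking begins: 9 − 5.139 = 3.861 m.
v² = v₀² − 2a·d = 105.633 − 2 × 5.170 × 3.861 = 65.710 m²/s².
v = √65.710 = 8.106 m/s.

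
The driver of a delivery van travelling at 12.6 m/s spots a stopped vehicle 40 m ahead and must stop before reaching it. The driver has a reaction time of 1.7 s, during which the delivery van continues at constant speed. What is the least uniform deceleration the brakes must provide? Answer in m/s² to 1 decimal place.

Distance covered during reaction = 12.6000 × 1.7 = 21.420 m.
Distance available for braking: 40 − 21.420 = 18.580 m.
v² = 2a·d ⇒ a = v²/(2d) = 12.6000² / (2 × 18.580) = 158.760 / 37.160 = 4.2723 m/s².

Required deceleration ≈ 4.3 m/s²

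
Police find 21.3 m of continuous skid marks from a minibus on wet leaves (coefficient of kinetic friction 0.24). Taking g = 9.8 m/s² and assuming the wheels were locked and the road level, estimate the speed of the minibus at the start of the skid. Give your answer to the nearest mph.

Deceleration a = μg = 0.24 × 9.8 = 2.352 m/s².
v = √(2a·d) = √(2 × 2.352 × 21.3) = √100.195 = 10.0097 m/s.
= 10.0097 ÷ 0.44704 = 22.391 mph.

Initial speed ≈ 22 mph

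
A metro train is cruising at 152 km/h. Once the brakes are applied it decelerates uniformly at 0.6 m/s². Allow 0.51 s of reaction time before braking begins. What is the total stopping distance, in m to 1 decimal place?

Total stopping distance ≈ 1507.1 m

152 km/h ÷ 3.6 = 42.2222 m/s.
Reaction distance = v·t_r = 42.2222 × 0.51 = 21.533 m.
Braking distance = v²/(2a) = 42.2222² / (2 × 0.600) = 1782.714 / 1.200 = 1485.595 m.
Total = 21.533 + 1485.595 = 1507.128 m.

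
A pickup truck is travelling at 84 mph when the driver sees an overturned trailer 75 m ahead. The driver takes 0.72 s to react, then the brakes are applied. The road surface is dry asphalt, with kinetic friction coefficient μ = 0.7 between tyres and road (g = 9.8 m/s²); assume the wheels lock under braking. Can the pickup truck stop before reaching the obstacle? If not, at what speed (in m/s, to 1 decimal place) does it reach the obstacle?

84 mph × 0.44704 = 37.5514 m/s.
a = μg = 0.7 × 9.8 = 6.860 m/s².
Reaction distance = 37.5514 × 0.72 = 27.037 m.
Braking distance needed to stop: v²/(2a) = 1410.108 / 13.720 = 102.778 m, so total needed = 27.037 + 102.778 = 129.815 m > 75 m — it cannot stop.
Distance remaining when braking begins: 75 − 27.037 = 47.963 m.
v² = v₀² − 2a·d = 1410.108 − 2 × 6.860 × 47.963 = 752.056 m²/s².
v = √752.056 = 27.424 m/s.

No — it strikes the obstacle at 27.4 m/s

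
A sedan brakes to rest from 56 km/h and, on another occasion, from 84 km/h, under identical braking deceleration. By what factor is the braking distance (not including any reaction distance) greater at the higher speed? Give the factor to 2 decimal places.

Braking distance d = v²/(2a), so with a fixed, d ∝ v².
Factor = (84/56)² = 1.5000² = 2.2500.

Factor ≈ 2.25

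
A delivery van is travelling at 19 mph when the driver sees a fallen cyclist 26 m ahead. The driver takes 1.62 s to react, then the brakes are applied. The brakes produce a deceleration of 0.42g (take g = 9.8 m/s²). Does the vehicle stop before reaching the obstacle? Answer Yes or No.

19 mph × 0.44704 = 8.4938 m/s.
a = 0.42 × 9.8 = 4.116 m/s².
Reaction distance = 8.4938 × 1.62 = 13.760 m.
Braking distance = v²/(2a) = 72.145 / 8.232 = 8.764 m.
Total stopping distance = 13.760 + 8.764 = 22.524 m, vs 26 m available — it stops with 26 − 22.524 = 3.476 m to spare.

Yes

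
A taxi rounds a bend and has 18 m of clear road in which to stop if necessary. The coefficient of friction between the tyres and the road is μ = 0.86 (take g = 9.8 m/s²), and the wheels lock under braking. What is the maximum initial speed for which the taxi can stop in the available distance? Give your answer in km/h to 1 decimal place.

a = μg = 0.86 × 9.8 = 8.428 m/s².
v²/(2a) = d ⇒ v = √(2 × 8.428 × 18) = √303.41 = 17.4187 m/s.
17.4187 m/s × 3.6 = 62.707 km/h.

Maximum speed ≈ 62.7 km/h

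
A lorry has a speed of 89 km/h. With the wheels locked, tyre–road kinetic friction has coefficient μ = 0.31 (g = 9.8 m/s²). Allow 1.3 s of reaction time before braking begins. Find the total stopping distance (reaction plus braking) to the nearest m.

Total stopping distance ≈ 133 m

89 km/h ÷ 3.6 = 24.7222 m/s.
a = μg = 0.31 × 9.8 = 3.038 m/s².
Reaction distance = v·t_r = 24.7222 × 1.3 = 32.139 m.
Braking distance = v²/(2a) = 24.7222² / (2 × 3.038) = 611.187 / 6.076 = 100.590 m.
Total = 32.139 + 100.590 = 132.729 m.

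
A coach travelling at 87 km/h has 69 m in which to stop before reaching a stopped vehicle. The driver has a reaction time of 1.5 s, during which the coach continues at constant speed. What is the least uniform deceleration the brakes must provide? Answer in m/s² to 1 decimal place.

87 km/h ÷ 3.6 = 24.1667 m/s.
Distance covered during reaction = 24.1667 × 1.5 = 36.250 m.
Distance available for braking: 69 − 36.250 = 32.750 m.
v² = 2a·d ⇒ a = v²/(2d) = 24.1667² / (2 × 32.750) = 584.029 / 65.500 = 8.9165 m/s².

Required deceleration ≈ 8.9 m/s²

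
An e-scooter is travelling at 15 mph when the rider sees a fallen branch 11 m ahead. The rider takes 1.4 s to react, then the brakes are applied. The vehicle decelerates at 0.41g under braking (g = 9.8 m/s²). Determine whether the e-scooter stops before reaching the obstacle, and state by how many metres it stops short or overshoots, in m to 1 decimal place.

No — it overshoots by 4.0 m

15 mph × 0.44704 = 6.7056 m/s.
a = 0.41 × 9.8 = 4.018 m/s².
Reaction distance = 6.7056 × 1.4 = 9.388 m.
Braking distance = v²/(2a) = 44.965 / 8.036 = 5.595 m.
Total stopping distance = 9.388 + 5.595 = 14.983 m, vs 11 m available — it cannot stop in time and overshoots by 14.983 − 11 = 3.983 m.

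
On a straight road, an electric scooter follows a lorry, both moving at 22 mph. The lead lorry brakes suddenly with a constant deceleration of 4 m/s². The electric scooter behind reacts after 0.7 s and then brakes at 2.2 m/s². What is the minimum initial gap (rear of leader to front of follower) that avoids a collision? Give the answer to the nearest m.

Minimum gap ≈ 17 m

22 mph × 0.44704 = 9.8349 m/s.
Leader travels v²/(2a_L) = 96.725 / 8.000 = 12.091 m before stopping.
Follower covers v·t_r = 9.8349 × 0.7 = 6.884 m while reacting, then v²/(2a_F) = 96.725 / 4.400 = 21.983 m while braking, for a total of 6.884 + 21.983 = 28.867 m.
Since a_F ≤ a_L and the follower starts braking later, the follower is never slower than the leader, so the closest approach is when both have stopped.
Minimum gap = 28.867 − 12.091 = 16.776 m.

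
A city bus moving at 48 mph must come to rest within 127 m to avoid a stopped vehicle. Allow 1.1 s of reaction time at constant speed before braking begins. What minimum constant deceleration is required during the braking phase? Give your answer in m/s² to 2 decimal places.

48 mph × 0.44704 = 21.4579 m/s.
Distance covered during reaction = 21.4579 × 1.1 = 23.604 m.
Distance available for braking: 127 − 23.604 = 103.396 m.
v² = 2a·d ⇒ a = v²/(2d) = 21.4579² / (2 × 103.396) = 460.441 / 206.792 = 2.2266 m/s².

Required deceleration ≈ 2.23 m/s²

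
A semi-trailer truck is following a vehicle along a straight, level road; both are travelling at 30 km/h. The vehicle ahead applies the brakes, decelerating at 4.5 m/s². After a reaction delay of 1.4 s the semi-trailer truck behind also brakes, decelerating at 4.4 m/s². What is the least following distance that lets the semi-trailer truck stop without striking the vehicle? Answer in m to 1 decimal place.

30 km/h ÷ 3.6 = 8.3333 m/s.
Leader travels v²/(2a_L) = 69.444 / 9.000 = 7.716 m before stopping.
Follower covers v·t_r = 8.3333 × 1.4 = 11.667 m while reacting, then v²/(2a_F) = 69.444 / 8.800 = 7.891 m while braking, for a total of 11.667 + 7.891 = 19.558 m.
Since a_F ≤ a_L and the follower starts braking later, the follower is never slower than the leader, so the closest approach is when both have stopped.
Minimum gap = 19.558 − 7.716 = 11.842 m.

Minimum gap ≈ 11.8 m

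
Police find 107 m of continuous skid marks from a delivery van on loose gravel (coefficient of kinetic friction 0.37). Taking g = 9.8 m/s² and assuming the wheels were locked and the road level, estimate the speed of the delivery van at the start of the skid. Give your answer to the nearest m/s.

Deceleration a = μg = 0.37 × 9.8 = 3.626 m/s².
v = √(2a·d) = √(2 × 3.626 × 107) = √775.964 = 27.8561 m/s.

Initial speed ≈ 28 m/s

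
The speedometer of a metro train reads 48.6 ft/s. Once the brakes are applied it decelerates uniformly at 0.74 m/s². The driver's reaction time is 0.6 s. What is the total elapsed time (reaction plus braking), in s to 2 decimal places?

48.6 ft/s × 0.3048 = 14.8133 m/s.
Braking time = v/a = 14.8133 / 0.740 = 20.018 s.
Total = 0.6 + 20.018 = 20.618 s.

Total time ≈ 20.62 s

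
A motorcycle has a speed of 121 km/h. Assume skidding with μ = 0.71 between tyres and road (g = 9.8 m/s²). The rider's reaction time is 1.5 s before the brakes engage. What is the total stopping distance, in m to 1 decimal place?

121 km/h ÷ 3.6 = 33.6111 m/s.
a = μg = 0.71 × 9.8 = 6.958 m/s².
Reaction distance = v·t_r = 33.6111 × 1.5 = 50.417 m.
Braking distance = v²/(2a) = 33.6111² / (2 × 6.958) = 1129.706 / 13.916 = 81.180 m.
Total = 50.417 + 81.180 = 131.597 m.

Total stopping distance ≈ 131.6 m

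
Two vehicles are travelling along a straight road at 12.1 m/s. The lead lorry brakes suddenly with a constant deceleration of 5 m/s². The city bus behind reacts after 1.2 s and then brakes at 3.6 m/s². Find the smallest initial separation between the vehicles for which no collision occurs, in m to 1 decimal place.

Leader travels v²/(2a_L) = 146.410 / 10.000 = 14.641 m before stopping.
Follower covers v·t_r = 12.1000 × 1.2 = 14.520 m while reacting, then v²/(2a_F) = 146.410 / 7.200 = 20.335 m while braking, for a total of 14.520 + 20.335 = 34.855 m.
Since a_F ≤ a_L and the follower starts braking later, the follower is never slower than the leader, so the closest approach is when both have stopped.
Minimum gap = 34.855 − 14.641 = 20.214 m.

Minimum gap ≈ 20.2 m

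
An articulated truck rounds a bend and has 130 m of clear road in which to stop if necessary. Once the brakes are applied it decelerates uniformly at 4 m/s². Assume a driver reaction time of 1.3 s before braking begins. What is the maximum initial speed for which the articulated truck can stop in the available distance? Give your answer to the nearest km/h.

Maximum speed ≈ 99 km/h

Stopping distance: v·t_r + v²/(2a) = 130 with t_r = 1.3 s and a = 4.000 m/s².
So v² + 10.400 v − 1040.00 = 0.
Positive root: v = −a·t_r + √((a·t_r)² + 2a·d) = −5.200 + √(27.040 + 1040.00) = 27.4656 m/s.
27.4656 m/s × 3.6 = 98.876 km/h.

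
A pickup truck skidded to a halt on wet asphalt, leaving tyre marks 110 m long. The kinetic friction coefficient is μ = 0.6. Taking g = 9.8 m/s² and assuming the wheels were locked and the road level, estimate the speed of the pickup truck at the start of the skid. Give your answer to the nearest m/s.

Deceleration a = μg = 0.6 × 9.8 = 5.880 m/s².
v = √(2a·d) = √(2 × 5.880 × 110) = √1293.600 = 35.9667 m/s.

Initial speed ≈ 36 m/s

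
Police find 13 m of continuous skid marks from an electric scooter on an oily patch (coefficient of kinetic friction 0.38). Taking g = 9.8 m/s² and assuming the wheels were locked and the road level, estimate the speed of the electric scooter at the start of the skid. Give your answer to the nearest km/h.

Deceleration a = μg = 0.38 × 9.8 = 3.724 m/s².
v = √(2a·d) = √(2 × 3.724 × 13) = √96.824 = 9.8399 m/s.
= 9.8399 × 3.6 = 35.424 km/h.

Initial speed ≈ 35 km/h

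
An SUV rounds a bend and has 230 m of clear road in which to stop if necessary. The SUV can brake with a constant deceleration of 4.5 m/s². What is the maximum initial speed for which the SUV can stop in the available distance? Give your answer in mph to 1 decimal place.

v²/(2a) = d ⇒ v = √(2 × 4.500 × 230) = √2070.00 = 45.4973 m/s.
45.4973 m/s ÷ 0.44704 = 101.775 mph.

Maximum speed ≈ 101.8 mph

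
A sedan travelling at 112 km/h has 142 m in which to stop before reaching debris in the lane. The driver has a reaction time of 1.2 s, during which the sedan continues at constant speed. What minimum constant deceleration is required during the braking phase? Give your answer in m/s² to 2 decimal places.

Required deceleration ≈ 4.62 m/s²

112 km/h ÷ 3.6 = 31.1111 m/s.
Distance covered during reaction = 31.1111 × 1.2 = 37.333 m.
Distance available for braking: 142 − 37.333 = 104.667 m.
v² = 2a·d ⇒ a = v²/(2d) = 31.1111² / (2 × 104.667) = 967.901 / 209.334 = 4.6237 m/s².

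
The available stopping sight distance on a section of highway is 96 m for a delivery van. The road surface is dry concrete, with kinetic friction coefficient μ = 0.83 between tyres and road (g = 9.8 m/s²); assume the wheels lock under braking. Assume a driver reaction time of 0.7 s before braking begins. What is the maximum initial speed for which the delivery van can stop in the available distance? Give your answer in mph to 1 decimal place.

Maximum speed ≈ 76.6 mph

a = μg = 0.83 × 9.8 = 8.134 m/s².
Stopping distance: v·t_r + v²/(2a) = 96 with t_r = 0.7 s and a = 8.134 m/s².
So v² + 11.388 v − 1561.73 = 0.
Positive root: v = −a·t_r + √((a·t_r)² + 2a·d) = −5.694 + √(32.422 + 1561.73) = 34.2328 m/s.
34.2328 m/s ÷ 0.44704 = 76.577 mph.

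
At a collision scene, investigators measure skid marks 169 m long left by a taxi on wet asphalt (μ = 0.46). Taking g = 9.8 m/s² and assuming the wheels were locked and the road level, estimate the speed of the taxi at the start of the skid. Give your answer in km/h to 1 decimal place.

Initial speed ≈ 140.5 km/h

Deceleration a = μg = 0.46 × 9.8 = 4.508 m/s².
v = √(2a·d) = √(2 × 4.508 × 169) = √1523.704 = 39.0347 m/s.
= 39.0347 × 3.6 = 140.525 km/h.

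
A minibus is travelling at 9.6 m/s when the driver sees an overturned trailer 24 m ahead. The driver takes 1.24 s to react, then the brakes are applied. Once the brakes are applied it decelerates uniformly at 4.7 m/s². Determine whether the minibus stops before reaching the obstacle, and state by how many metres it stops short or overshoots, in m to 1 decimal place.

Yes — it stops 2.3 m short of the obstacle

Reaction distance = 9.6000 × 1.24 = 11.904 m.
Braking distance = v²/(2a) = 92.160 / 9.400 = 9.804 m.
Total stopping distance = 11.904 + 9.804 = 21.708 m, vs 24 m available — it stops with 24 − 21.708 = 2.292 m to spare.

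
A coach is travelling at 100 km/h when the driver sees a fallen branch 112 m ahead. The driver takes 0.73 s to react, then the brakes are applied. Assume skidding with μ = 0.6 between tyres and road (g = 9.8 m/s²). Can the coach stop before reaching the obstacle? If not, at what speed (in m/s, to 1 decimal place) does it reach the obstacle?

100 km/h ÷ 3.6 = 27.7778 m/s.
a = μg = 0.6 × 9.8 = 5.880 m/s².
Reaction distance = 27.7778 × 0.73 = 20.278 m.
Braking distance = v²/(2a) = 771.606 / 11.760 = 65.613 m.
Total stopping distance = 20.278 + 65.613 = 85.891 m, vs 112 m available — it stops with 112 − 85.891 = 26.109 m to spare.

Yes — it stops about 26.1 m short of the obstacle, so it never reaches it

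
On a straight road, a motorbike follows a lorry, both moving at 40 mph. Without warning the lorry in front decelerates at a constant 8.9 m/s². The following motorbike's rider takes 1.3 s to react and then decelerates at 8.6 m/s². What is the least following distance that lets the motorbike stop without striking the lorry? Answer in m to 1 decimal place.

Minimum gap ≈ 23.9 m

40 mph × 0.44704 = 17.8816 m/s.
Leader travels v²/(2a_L) = 319.752 / 17.800 = 17.964 m before stopping.
Follower covers v·t_r = 17.8816 × 1.3 = 23.246 m while reacting, then v²/(2a_F) = 319.752 / 17.200 = 18.590 m while braking, for a total of 23.246 + 18.590 = 41.836 m.
Since a_F ≤ a_L and the follower starts braking later, the follower is never slower than the leader, so the closest approach is when both have stopped.
Minimum gap = 41.836 − 17.964 = 23.872 m.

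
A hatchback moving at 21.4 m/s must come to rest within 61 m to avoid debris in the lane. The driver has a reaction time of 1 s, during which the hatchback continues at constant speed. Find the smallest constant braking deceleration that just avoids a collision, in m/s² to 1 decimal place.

Distance covered during reaction = 21.4000 × 1 = 21.400 m.
Distance available for braking: 61 − 21.400 = 39.600 m.
v² = 2a·d ⇒ a = v²/(2d) = 21.4000² / (2 × 39.600) = 457.960 / 79.200 = 5.7823 m/s².

Required deceleration ≈ 5.8 m/s²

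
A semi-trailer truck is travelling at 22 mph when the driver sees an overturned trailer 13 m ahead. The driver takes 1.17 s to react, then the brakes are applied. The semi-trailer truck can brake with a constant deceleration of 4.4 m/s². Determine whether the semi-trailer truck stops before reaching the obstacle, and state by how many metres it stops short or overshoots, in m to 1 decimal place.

22 mph × 0.44704 = 9.8349 m/s.
Reaction distance = 9.8349 × 1.17 = 11.507 m.
Braking distance = v²/(2a) = 96.725 / 8.800 = 10.991 m.
Total stopping distance = 11.507 + 10.991 = 22.498 m, vs 13 m available — it cannot stop in time and overshoots by 22.498 − 13 = 9.498 m.

No — it overshoots by 9.5 m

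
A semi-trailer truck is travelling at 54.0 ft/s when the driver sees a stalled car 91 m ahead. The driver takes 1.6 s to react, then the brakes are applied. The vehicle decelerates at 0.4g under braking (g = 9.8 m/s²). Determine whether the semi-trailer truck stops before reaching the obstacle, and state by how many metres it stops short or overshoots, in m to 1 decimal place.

54 ft/s × 0.3048 = 16.4592 m/s.
a = 0.4 × 9.8 = 3.920 m/s².
Reaction distance = 16.4592 × 1.6 = 26.335 m.
Braking distance = v²/(2a) = 270.905 / 7.840 = 34.554 m.
Total stopping distance = 26.335 + 34.554 = 60.889 m, vs 91 m available — it stops with 91 − 60.889 = 30.111 m to spare.

Yes — it stops 30.1 m short of the obstacle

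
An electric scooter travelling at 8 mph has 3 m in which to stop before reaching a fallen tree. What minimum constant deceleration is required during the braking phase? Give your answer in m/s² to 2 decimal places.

8 mph × 0.44704 = 3.5763 m/s.
v² = 2a·d ⇒ a = v²/(2d) = 3.5763² / (2 × 3.000) = 12.790 / 6.000 = 2.1317 m/s².

Required deceleration ≈ 2.13 m/s²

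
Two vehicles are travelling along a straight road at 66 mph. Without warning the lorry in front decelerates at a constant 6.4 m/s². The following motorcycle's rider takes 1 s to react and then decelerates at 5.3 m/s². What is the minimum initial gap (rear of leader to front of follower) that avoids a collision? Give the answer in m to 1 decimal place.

66 mph × 0.44704 = 29.5046 m/s.
Leader travels v²/(2a_L) = 870.521 / 12.800 = 68.009 m before stopping.
Follower covers v·t_r = 29.5046 × 1 = 29.505 m while reacting, then v²/(2a_F) = 870.521 / 10.600 = 82.125 m while braking, for a total of 29.505 + 82.125 = 111.630 m.
Since a_F ≤ a_L and the follower starts braking later, the follower is never slower than the leader, so the closest approach is when both have stopped.
Minimum gap = 111.630 − 68.009 = 43.621 m.

Minimum gap ≈ 43.6 m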